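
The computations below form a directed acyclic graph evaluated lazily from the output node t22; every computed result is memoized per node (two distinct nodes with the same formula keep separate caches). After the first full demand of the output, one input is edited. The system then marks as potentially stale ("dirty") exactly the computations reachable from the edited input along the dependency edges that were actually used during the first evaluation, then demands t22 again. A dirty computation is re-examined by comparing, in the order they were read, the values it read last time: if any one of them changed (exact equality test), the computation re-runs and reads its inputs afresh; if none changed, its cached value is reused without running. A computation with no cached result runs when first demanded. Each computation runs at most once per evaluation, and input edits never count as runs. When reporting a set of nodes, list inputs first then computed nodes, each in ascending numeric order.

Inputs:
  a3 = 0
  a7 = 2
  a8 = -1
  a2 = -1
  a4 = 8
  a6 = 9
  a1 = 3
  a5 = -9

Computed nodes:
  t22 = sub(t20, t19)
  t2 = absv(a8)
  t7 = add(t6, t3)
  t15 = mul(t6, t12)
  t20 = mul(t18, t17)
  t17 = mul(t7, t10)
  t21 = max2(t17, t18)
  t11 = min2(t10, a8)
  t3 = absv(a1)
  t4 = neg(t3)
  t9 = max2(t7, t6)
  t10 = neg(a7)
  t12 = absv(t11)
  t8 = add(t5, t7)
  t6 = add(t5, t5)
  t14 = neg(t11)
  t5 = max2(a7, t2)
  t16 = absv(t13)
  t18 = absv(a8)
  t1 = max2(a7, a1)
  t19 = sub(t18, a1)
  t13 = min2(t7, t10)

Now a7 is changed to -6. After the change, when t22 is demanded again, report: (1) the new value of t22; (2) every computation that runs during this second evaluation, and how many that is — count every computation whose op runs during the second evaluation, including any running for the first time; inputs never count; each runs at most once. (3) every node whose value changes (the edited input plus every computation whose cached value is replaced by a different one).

First demand of the output computes:
  t2 = absv(-1) = 1
  t3 = absv(3) = 3
  t5 = max2(2, 1) = 2
  t6 = add(2, 2) = 4
  t7 = add(4, 3) = 7
  t10 = neg(2) = -2
  t17 = mul(7, -2) = -14
  t18 = absv(-1) = 1
  t19 = sub(1, 3) = -2
  t20 = mul(1, -14) = -14
  t22 = sub(-14, -2) = -12

After the edit, cleaning proceeds:
  t5: a read changed (a7 2->-6) — executes, giving 1.
  t6: a read changed (t5 2->1; t5 2->1) — executes, giving 2.
  t7: a read changed (t6 4->2) — executes, giving 5.
  t10: a read changed (a7 2->-6) — executes, giving 6.
  t17: a read changed (t7 7->5; t10 -2->6) — executes, giving 30.
  t20: a read changed (t17 -14->30) — executes, giving 30.
  t22: a read changed (t20 -14->30) — executes, giving 32.

Demanding t22 again yields 32.
7 computations run: t5, t6, t7, t10, t17, t20, t22.
The nodes whose values change: a7, t5, t6, t7, t10, t17, t20, t22.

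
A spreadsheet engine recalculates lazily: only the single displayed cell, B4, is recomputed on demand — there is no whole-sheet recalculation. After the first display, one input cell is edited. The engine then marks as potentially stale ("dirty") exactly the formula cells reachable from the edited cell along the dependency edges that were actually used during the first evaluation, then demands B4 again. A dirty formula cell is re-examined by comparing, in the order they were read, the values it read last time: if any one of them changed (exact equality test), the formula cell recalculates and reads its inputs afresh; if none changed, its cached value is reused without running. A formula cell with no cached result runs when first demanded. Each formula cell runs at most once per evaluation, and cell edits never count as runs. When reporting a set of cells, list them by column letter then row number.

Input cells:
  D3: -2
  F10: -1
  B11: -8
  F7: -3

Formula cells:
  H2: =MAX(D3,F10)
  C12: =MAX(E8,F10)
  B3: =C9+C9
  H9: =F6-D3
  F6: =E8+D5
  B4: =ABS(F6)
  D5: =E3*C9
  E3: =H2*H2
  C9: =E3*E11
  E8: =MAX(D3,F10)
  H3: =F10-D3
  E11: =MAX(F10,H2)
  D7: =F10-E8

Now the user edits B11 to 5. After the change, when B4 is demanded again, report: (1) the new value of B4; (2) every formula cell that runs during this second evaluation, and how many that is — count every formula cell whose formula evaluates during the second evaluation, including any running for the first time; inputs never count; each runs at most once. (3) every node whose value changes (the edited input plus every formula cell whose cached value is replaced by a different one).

First evaluation (everything demanded from the output):
  E8 = MAX(-2, -1) = -1
  H2 = MAX(-2, -1) = -1
  E3 = -1 * -1 = 1
  E11 = MAX(-1, -1) = -1
  C9 = 1 * -1 = -1
  D5 = 1 * -1 = -1
  F6 = -1 + -1 = -2
  B4 = ABS(-2) = 2

Propagation after the edit:
  B11 feeds no computation that the output demands — nothing is marked dirty and nothing runs.

Key observation: B11 is never demanded by the output, so the edit triggers no recomputation at all.

New value of B4: 2.
Formula cells that run: none — 0 in total.
Values that change: B11.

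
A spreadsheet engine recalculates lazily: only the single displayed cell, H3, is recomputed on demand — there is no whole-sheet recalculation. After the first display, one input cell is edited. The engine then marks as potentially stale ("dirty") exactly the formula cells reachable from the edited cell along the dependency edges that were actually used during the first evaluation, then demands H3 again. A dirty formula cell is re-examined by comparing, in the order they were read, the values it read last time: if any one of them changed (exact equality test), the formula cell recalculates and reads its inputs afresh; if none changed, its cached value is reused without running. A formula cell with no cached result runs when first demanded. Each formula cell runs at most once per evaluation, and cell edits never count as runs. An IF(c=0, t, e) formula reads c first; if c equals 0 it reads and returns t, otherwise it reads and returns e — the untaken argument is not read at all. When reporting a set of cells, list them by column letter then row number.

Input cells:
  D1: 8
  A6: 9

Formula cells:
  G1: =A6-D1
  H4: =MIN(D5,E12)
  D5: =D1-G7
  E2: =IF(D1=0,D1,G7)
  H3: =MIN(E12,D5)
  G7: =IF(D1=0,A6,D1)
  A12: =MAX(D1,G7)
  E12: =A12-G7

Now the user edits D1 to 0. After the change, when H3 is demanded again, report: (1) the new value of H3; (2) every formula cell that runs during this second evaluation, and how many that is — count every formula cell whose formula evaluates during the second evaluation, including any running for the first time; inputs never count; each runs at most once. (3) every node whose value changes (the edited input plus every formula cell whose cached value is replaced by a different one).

First evaluation (everything demanded from the output):
  G7 = IF(D1=0: D1=8 -> else branch D1) = 8
  A12 = MAX(8, 8) = 8
  D5 = 8 - 8 = 0
  E12 = 8 - 8 = 0
  H3 = MIN(0, 0) = 0

Propagation after the edit:
  G7: runs — D1 8->0; D1 8->0; result 9.
  A12: runs — D1 8->0; G7 8->9; result 9.
  D5: runs — D1 8->0; G7 8->9; result -9.
  E12: runs — A12 8->9; G7 8->9; result 0 (same value as before).
  H3: runs — D5 0->-9; result -9.

New value of H3: -9.
Formula cells that run: A12, D5, E12, G7, H3 — 5 in total.
Values that change: A12, D1, D5, G7, H3.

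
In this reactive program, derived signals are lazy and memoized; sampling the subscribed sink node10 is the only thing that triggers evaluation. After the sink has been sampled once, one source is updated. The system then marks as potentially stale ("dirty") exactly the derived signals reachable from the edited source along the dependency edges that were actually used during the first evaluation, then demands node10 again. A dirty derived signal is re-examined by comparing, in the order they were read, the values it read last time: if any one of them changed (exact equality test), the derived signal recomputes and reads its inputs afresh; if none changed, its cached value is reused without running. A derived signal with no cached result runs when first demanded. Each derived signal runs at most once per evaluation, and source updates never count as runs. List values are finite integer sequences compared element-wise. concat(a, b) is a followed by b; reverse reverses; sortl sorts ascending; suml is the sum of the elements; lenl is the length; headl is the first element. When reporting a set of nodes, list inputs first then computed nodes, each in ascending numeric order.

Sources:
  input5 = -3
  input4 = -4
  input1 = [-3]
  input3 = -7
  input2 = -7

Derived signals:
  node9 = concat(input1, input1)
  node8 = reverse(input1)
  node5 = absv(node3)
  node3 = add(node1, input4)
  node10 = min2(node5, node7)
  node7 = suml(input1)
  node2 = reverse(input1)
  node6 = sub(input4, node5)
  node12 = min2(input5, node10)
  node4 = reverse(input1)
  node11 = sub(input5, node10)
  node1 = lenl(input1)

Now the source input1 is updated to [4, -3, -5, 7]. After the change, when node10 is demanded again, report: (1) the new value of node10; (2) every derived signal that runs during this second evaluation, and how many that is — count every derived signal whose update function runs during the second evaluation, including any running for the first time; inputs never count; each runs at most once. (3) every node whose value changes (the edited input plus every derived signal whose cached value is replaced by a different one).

Demanding node10 again yields 0.
5 derived signals run: node1, node3, node5, node7, node10.
The nodes whose values change: input1, node1, node3, node5, node7, node10.

First demand of the output computes:
  node1 = lenl([-3]) = 1
  node3 = add(1, -4) = -3
  node5 = absv(-3) = 3
  node7 = suml([-3]) = -3
  node10 = min2(3, -3) = -3

After the edit, cleaning proceeds:
  node1: a read changed (input1 [-3]->[4, -3, -5, 7]) — executes, giving 4.
  node3: a read changed (node1 1->4) — executes, giving 0.
  node5: a read changed (node3 -3->0) — executes, giving 0.
  node7: a read changed (input1 [-3]->[4, -3, -5, 7]) — executes, giving 3.
  node10: a read changed (node5 3->0; node7 -3->3) — executes, giving 0.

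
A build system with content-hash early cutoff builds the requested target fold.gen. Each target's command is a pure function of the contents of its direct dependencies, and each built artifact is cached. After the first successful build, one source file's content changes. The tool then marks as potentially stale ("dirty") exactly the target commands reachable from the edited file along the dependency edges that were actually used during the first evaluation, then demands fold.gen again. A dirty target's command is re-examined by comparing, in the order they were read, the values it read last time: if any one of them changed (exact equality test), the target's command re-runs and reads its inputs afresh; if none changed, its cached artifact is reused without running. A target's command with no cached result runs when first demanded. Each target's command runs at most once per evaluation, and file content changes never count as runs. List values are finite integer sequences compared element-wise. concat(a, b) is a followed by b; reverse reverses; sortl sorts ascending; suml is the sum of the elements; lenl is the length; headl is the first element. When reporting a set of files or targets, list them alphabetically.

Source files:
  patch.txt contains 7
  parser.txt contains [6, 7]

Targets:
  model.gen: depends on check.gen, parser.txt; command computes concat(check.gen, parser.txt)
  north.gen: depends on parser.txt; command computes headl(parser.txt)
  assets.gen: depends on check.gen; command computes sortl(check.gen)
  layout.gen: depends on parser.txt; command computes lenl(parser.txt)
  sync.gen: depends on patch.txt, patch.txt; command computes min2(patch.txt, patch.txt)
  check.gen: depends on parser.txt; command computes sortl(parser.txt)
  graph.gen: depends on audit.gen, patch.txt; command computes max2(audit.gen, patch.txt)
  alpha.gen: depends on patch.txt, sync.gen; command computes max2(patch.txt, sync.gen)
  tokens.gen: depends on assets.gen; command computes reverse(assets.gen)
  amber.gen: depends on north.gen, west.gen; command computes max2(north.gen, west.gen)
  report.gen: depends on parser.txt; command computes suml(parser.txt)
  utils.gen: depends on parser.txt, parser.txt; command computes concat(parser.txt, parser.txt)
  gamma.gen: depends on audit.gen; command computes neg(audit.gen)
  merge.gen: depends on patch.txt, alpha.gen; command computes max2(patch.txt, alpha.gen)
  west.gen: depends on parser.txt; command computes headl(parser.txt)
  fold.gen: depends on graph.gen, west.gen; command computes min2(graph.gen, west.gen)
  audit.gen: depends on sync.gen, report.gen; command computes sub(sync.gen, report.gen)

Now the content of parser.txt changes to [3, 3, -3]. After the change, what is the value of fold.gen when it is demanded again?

New value of fold.gen: 3.

First evaluation (everything demanded from the output):
  report.gen = suml([6, 7]) = 13
  sync.gen = min2(7, 7) = 7
  audit.gen = sub(7, 13) = -6
  graph.gen = max2(-6, 7) = 7
  west.gen = headl([6, 7]) = 6
  fold.gen = min2(7, 6) = 6

Propagation after the edit:
  report.gen: runs — parser.txt [6, 7]->[3, 3, -3]; result 3.
  audit.gen: runs — report.gen 13->3; result 4.
  graph.gen: runs — audit.gen -6->4; result 7 (same value as before).
  west.gen: runs — parser.txt [6, 7]->[3, 3, -3]; result 3.
  fold.gen: runs — west.gen 6->3; result 3.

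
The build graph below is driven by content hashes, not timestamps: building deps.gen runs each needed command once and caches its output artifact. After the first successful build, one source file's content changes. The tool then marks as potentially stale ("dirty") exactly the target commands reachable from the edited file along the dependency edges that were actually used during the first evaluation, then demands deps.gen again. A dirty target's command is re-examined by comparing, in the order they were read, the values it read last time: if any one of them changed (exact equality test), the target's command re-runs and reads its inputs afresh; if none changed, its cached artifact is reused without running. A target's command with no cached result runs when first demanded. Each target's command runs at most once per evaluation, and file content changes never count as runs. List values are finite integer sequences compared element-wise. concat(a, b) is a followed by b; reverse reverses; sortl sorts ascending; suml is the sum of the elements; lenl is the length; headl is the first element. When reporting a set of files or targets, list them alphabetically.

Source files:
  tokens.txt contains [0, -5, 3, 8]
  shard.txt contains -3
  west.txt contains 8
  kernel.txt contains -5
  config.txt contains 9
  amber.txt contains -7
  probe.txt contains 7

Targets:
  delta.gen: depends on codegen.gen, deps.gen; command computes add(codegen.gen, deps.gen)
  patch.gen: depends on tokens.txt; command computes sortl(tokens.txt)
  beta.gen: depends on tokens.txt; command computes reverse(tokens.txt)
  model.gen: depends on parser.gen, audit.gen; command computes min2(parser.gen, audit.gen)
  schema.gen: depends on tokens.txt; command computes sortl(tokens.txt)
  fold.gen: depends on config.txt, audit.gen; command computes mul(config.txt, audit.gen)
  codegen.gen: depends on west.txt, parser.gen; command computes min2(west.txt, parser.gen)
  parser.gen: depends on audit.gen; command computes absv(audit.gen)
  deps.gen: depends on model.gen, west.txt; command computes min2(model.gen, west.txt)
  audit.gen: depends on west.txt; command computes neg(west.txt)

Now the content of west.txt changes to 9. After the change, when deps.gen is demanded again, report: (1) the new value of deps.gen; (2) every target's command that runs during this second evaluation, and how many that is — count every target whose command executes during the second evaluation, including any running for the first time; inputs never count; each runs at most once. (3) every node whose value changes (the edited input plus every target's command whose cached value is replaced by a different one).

Initial pass — values computed on the first demand:
  audit.gen = neg(8) = -8
  parser.gen = absv(-8) = 8
  model.gen = min2(8, -8) = -8
  deps.gen = min2(-8, 8) = -8

Second demand — change propagation:
  audit.gen: re-runs because west.txt 8->9; new result -9.
  parser.gen: re-runs because audit.gen -8->-9; new result 9.
  model.gen: re-runs because parser.gen 8->9; audit.gen -8->-9; new result -9.
  deps.gen: re-runs because model.gen -8->-9; west.txt 8->9; new result -9.

deps.gen now evaluates to -9.
Run set: audit.gen, deps.gen, model.gen, parser.gen (4 run).
Changed values: audit.gen, deps.gen, model.gen, parser.gen, west.txt.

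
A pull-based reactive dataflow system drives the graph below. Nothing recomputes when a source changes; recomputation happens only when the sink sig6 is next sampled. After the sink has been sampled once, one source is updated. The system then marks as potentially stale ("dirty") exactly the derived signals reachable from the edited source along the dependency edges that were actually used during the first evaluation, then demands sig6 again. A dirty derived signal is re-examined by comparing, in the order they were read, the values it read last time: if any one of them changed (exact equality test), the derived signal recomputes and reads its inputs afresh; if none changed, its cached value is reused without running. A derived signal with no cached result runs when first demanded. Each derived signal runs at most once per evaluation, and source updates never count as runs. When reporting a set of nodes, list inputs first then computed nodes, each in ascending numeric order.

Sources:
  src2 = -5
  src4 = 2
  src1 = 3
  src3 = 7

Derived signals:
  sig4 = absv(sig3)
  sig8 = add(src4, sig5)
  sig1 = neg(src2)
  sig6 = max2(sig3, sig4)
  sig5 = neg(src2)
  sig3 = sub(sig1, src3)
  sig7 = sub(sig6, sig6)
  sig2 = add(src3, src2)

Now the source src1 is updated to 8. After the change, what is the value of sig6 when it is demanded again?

New value of sig6: 2.
Key observation: src1 is never demanded by the output, so the edit triggers no recomputation at all.

First evaluation (everything demanded from the output):
  sig1 = neg(-5) = 5
  sig3 = sub(5, 7) = -2
  sig4 = absv(-2) = 2
  sig6 = max2(-2, 2) = 2

Propagation after the edit:
  src1 feeds no computation that the output demands — nothing is marked dirty and nothing runs.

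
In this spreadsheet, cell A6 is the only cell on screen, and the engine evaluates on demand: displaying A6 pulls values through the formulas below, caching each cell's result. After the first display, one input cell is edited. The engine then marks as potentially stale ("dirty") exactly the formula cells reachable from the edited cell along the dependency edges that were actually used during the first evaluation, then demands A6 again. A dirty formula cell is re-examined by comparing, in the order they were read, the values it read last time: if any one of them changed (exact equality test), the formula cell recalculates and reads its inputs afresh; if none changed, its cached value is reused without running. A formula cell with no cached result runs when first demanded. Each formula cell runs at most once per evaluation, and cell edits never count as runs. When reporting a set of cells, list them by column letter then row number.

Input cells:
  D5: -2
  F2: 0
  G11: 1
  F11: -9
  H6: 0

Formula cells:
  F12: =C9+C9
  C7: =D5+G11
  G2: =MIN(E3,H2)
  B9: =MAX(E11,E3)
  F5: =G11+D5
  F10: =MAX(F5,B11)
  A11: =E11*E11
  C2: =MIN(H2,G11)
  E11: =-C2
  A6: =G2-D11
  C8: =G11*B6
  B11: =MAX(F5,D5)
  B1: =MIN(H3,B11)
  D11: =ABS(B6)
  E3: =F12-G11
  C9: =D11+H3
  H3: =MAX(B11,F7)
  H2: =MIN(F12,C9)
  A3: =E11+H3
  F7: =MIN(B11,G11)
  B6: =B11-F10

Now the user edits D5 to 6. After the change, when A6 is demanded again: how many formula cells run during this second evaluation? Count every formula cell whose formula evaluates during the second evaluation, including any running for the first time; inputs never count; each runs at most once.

Initial pass — values computed on the first demand:
  F5 = 1 + -2 = -1
  B11 = MAX(-1, -2) = -1
  F7 = MIN(-1, 1) = -1
  F10 = MAX(-1, -1) = -1
  B6 = -1 - -1 = 0
  D11 = ABS(0) = 0
  H3 = MAX(-1, -1) = -1
  C9 = 0 + -1 = -1
  F12 = -1 + -1 = -2
  E3 = -2 - 1 = -3
  H2 = MIN(-2, -1) = -2
  G2 = MIN(-3, -2) = -3
  A6 = -3 - 0 = -3

Second demand — change propagation:
  F5: re-runs because D5 -2->6; new result 7.
  B11: re-runs because F5 -1->7; D5 -2->6; new result 7.
  F7: re-runs because B11 -1->7; new result 1.
  F10: re-runs because F5 -1->7; B11 -1->7; new result 7.
  B6: re-runs because B11 -1->7; F10 -1->7; new result 0 (unchanged).
  D11: re-examined; everything it read last time is the same (B6 unchanged) — cache 0 kept, no run.
  H3: re-runs because B11 -1->7; F7 -1->1; new result 7.
  C9: re-runs because H3 -1->7; new result 7.
  F12: re-runs because C9 -1->7; C9 -1->7; new result 14.
  E3: re-runs because F12 -2->14; new result 13.
  H2: re-runs because F12 -2->14; C9 -1->7; new result 7.
  G2: re-runs because E3 -3->13; H2 -2->7; new result 7.
  A6: re-runs because G2 -3->7; new result 7.

The important point: at D11 every value read last time is unchanged, so the dirty flag clears without a run.

Run set: A6, B6, B11, C9, E3, F5, F7, F10, F12, G2, H2, H3 (12 run).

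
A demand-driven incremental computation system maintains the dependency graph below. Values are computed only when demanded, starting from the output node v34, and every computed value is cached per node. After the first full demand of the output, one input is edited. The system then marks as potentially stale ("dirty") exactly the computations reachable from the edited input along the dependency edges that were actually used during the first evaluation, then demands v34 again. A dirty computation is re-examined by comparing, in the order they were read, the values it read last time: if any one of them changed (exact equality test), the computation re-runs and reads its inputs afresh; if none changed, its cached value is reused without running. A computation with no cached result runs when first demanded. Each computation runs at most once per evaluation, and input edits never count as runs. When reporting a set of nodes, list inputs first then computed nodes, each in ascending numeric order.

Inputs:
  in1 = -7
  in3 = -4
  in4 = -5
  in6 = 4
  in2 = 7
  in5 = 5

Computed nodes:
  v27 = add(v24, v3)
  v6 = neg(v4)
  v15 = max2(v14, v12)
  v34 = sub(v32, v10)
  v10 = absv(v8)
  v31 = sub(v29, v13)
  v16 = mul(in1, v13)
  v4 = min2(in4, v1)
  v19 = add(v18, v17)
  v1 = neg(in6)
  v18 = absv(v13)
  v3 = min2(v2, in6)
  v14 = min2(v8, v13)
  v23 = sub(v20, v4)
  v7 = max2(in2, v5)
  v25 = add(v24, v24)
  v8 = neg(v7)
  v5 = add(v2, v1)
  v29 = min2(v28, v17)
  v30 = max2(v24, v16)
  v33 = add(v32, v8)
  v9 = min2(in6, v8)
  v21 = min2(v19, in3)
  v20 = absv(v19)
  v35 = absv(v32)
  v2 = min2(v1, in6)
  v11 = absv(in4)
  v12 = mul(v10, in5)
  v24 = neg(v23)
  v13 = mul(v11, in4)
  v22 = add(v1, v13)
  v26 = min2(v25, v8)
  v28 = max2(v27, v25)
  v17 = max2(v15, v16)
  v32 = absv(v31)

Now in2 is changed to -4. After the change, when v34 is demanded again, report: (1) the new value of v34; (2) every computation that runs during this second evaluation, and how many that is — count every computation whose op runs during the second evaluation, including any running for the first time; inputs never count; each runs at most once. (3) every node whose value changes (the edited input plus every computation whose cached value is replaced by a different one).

New value of v34: 180.
Computations that run: v7, v8, v10, v12, v14, v15, v17, v34 — 8 in total.
Values that change: in2, v7, v8, v10, v12, v15, v34.
Key observation: the cutoff stops propagation at v19 — its inputs' values are unchanged, so it reuses its cache.

First evaluation (everything demanded from the output):
  v1 = neg(4) = -4
  v2 = min2(-4, 4) = -4
  v3 = min2(-4, 4) = -4
  v4 = min2(-5, -4) = -5
  v5 = add(-4, -4) = -8
  v7 = max2(7, -8) = 7
  v8 = neg(7) = -7
  v10 = absv(-7) = 7
  v11 = absv(-5) = 5
  v12 = mul(7, 5) = 35
  v13 = mul(5, -5) = -25
  v14 = min2(-7, -25) = -25
  v15 = max2(-25, 35) = 35
  v16 = mul(-7, -25) = 175
  v17 = max2(35, 175) = 175
  v18 = absv(-25) = 25
  v19 = add(25, 175) = 200
  v20 = absv(200) = 200
  v23 = sub(200, -5) = 205
  v24 = neg(205) = -205
  v25 = add(-205, -205) = -410
  v27 = add(-205, -4) = -209
  v28 = max2(-209, -410) = -209
  v29 = min2(-209, 175) = -209
  v31 = sub(-209, -25) = -184
  v32 = absv(-184) = 184
  v34 = sub(184, 7) = 177

Propagation after the edit:
  v7: runs — in2 7->-4; result -4.
  v8: runs — v7 7->-4; result 4.
  v10: runs — v8 -7->4; result 4.
  v12: runs — v10 7->4; result 20.
  v14: runs — v8 -7->4; result -25 (same value as before).
  v15: runs — v12 35->20; result 20.
  v17: runs — v15 35->20; result 175 (same value as before).
  v19: checked — values it read are unchanged (v18 unchanged, v17 unchanged); reused cached 200 without running.
  v20: checked — values it read are unchanged (v19 unchanged); reused cached 200 without running.
  v23: checked — values it read are unchanged (v20 unchanged, v4 unchanged); reused cached 205 without running.
  v24: checked — values it read are unchanged (v23 unchanged); reused cached -205 without running.
  v25: checked — values it read are unchanged (v24 unchanged, v24 unchanged); reused cached -410 without running.
  v27: checked — values it read are unchanged (v24 unchanged, v3 unchanged); reused cached -209 without running.
  v28: checked — values it read are unchanged (v27 unchanged, v25 unchanged); reused cached -209 without running.
  v29: checked — values it read are unchanged (v28 unchanged, v17 unchanged); reused cached -209 without running.
  v31: checked — values it read are unchanged (v29 unchanged, v13 unchanged); reused cached -184 without running.
  v32: checked — values it read are unchanged (v31 unchanged); reused cached 184 without running.
  v34: runs — v10 7->4; result 180.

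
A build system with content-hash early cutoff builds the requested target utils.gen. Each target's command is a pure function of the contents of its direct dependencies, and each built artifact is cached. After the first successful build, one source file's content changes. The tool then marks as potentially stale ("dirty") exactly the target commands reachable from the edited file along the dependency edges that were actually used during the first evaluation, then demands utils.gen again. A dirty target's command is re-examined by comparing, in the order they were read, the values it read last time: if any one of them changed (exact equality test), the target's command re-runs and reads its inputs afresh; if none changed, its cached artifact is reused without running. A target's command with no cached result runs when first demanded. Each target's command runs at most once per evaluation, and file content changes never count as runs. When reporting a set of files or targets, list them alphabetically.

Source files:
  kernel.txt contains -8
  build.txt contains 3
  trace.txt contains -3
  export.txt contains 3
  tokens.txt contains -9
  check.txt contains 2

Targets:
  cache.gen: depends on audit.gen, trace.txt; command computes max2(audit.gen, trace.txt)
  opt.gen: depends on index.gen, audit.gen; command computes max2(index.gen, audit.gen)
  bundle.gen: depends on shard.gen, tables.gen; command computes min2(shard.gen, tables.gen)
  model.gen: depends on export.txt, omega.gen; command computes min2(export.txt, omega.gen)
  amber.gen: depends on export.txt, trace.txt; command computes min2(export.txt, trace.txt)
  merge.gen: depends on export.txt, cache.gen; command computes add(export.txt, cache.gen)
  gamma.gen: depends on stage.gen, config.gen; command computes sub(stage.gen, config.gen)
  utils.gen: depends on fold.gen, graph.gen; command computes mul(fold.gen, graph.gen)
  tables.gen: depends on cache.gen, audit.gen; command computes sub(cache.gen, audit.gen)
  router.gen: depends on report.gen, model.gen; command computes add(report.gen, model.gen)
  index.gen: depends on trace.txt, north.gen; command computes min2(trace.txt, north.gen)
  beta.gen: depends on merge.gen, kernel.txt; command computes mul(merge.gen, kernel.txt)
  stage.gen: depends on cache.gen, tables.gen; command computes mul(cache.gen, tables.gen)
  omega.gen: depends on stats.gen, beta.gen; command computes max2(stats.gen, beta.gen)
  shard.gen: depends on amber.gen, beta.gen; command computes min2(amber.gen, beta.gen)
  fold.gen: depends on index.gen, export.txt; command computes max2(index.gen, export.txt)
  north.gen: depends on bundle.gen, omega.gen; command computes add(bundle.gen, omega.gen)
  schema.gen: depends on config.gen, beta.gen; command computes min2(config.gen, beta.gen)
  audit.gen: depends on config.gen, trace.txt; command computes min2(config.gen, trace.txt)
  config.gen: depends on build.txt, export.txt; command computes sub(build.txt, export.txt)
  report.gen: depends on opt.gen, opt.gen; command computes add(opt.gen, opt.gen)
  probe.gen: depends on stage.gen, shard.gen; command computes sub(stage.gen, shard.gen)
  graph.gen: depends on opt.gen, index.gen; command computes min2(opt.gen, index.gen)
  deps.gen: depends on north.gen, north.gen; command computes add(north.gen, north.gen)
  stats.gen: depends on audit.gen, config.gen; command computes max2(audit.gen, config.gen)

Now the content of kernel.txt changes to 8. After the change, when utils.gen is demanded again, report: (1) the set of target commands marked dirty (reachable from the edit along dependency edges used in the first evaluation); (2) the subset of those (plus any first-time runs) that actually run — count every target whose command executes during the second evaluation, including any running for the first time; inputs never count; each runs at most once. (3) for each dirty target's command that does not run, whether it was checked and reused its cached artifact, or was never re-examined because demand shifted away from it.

Marked dirty: beta.gen, bundle.gen, fold.gen, graph.gen, index.gen, north.gen, omega.gen, opt.gen, shard.gen, utils.gen.
Target commands that run: beta.gen — 1 in total.
Checked but reused from cache: bundle.gen, fold.gen, graph.gen, index.gen, north.gen, omega.gen, opt.gen, shard.gen, utils.gen.
Key observation: the change is absorbed at beta.gen — it re-runs but produces the same value, and the output's value is unchanged.

First evaluation (everything demanded from the output):
  amber.gen = min2(3, -3) = -3
  config.gen = sub(3, 3) = 0
  audit.gen = min2(0, -3) = -3
  cache.gen = max2(-3, -3) = -3
  merge.gen = add(3, -3) = 0
  beta.gen = mul(0, -8) = 0
  shard.gen = min2(-3, 0) = -3
  stats.gen = max2(-3, 0) = 0
  omega.gen = max2(0, 0) = 0
  tables.gen = sub(-3, -3) = 0
  bundle.gen = min2(-3, 0) = -3
  north.gen = add(-3, 0) = -3
  index.gen = min2(-3, -3) = -3
  fold.gen = max2(-3, 3) = 3
  opt.gen = max2(-3, -3) = -3
  graph.gen = min2(-3, -3) = -3
  utils.gen = mul(3, -3) = -9

Propagation after the edit:
  beta.gen: runs — kernel.txt -8->8; result 0 (same value as before).
  omega.gen: checked — values it read are unchanged (stats.gen unchanged, beta.gen unchanged); reused cached 0 without running.
  shard.gen: checked — values it read are unchanged (amber.gen unchanged, beta.gen unchanged); reused cached -3 without running.
  bundle.gen: checked — values it read are unchanged (shard.gen unchanged, tables.gen unchanged); reused cached -3 without running.
  north.gen: checked — values it read are unchanged (bundle.gen unchanged, omega.gen unchanged); reused cached -3 without running.
  index.gen: checked — values it read are unchanged (trace.txt unchanged, north.gen unchanged); reused cached -3 without running.
  fold.gen: checked — values it read are unchanged (index.gen unchanged, export.txt unchanged); reused cached 3 without running.
  opt.gen: checked — values it read are unchanged (index.gen unchanged, audit.gen unchanged); reused cached -3 without running.
  graph.gen: checked — values it read are unchanged (opt.gen unchanged, index.gen unchanged); reused cached -3 without running.
  utils.gen: checked — values it read are unchanged (fold.gen unchanged, graph.gen unchanged); reused cached -9 without running.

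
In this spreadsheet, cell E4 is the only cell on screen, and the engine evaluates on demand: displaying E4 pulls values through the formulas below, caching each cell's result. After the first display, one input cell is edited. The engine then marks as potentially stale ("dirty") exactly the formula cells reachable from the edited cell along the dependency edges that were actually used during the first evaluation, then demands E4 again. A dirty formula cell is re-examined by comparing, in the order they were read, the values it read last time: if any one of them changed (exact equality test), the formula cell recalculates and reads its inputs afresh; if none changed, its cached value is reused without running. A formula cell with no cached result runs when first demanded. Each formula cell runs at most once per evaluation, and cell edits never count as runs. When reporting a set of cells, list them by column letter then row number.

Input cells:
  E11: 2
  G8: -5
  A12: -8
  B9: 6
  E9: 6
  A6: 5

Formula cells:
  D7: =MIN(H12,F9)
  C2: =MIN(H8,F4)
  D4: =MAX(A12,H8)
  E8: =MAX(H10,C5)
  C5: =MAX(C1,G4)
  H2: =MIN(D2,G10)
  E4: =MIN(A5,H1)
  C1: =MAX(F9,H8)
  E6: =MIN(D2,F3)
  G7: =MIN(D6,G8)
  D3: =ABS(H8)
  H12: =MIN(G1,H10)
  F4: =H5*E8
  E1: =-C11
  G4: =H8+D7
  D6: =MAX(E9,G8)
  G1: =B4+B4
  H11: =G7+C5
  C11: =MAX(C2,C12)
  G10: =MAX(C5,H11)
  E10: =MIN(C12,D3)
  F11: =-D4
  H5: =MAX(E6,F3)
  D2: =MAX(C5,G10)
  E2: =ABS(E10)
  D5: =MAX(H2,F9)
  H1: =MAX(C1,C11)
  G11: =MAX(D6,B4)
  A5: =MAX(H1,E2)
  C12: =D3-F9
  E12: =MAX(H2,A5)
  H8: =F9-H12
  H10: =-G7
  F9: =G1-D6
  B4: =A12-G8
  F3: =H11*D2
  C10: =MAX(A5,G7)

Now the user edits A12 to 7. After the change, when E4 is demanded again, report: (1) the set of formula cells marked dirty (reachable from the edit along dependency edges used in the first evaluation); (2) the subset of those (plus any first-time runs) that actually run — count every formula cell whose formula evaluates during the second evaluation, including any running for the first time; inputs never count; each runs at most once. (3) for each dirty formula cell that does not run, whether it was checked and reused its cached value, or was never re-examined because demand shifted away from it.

Dirty set: A5, B4, C1, C2, C5, C11, C12, D2, D3, D7, E2, E4, E6, E8, E10, F3, F4, F9, G1, G4, G10, H1, H5, H8, H11, H12.
Run set: A5, B4, C1, C2, C5, C11, C12, D2, D3, D7, E2, E6, E8, E10, F3, F4, F9, G1, G4, G10, H1, H5, H8, H11, H12 (25 run).
Re-examined without running (cache reused): E4.
The important point: at E4 every value read last time is unchanged, so the dirty flag clears without a run.

Initial pass — values computed on the first demand:
  B4 = -8 - -5 = -3
  D6 = MAX(6, -5) = 6
  G1 = -3 + -3 = -6
  F9 = -6 - 6 = -12
  G7 = MIN(6, -5) = -5
  H10 = -(-5) = 5
  H12 = MIN(-6, 5) = -6
  D7 = MIN(-6, -12) = -12
  H8 = -12 - -6 = -6
  C1 = MAX(-12, -6) = -6
  D3 = ABS(-6) = 6
  C12 = 6 - -12 = 18
  E10 = MIN(18, 6) = 6
  E2 = ABS(6) = 6
  G4 = -6 + -12 = -18
  C5 = MAX(-6, -18) = -6
  E8 = MAX(5, -6) = 5
  H11 = -5 + -6 = -11
  G10 = MAX(-6, -11) = -6
  D2 = MAX(-6, -6) = -6
  F3 = -11 * -6 = 66
  E6 = MIN(-6, 66) = -6
  H5 = MAX(-6, 66) = 66
  F4 = 66 * 5 = 330
  C2 = MIN(-6, 330) = -6
  C11 = MAX(-6, 18) = 18
  H1 = MAX(-6, 18) = 18
  A5 = MAX(18, 6) = 18
  E4 = MIN(18, 18) = 18

Second demand — change propagation:
  B4: re-runs because A12 -8->7; new result 12.
  G1: re-runs because B4 -3->12; B4 -3->12; new result 24.
  F9: re-runs because G1 -6->24; new result 18.
  H12: re-runs because G1 -6->24; new result 5.
  D7: re-runs because H12 -6->5; F9 -12->18; new result 5.
  H8: re-runs because F9 -12->18; H12 -6->5; new result 13.
  C1: re-runs because F9 -12->18; H8 -6->13; new result 18.
  D3: re-runs because H8 -6->13; new result 13.
  C12: re-runs because D3 6->13; F9 -12->18; new result -5.
  E10: re-runs because C12 18->-5; D3 6->13; new result -5.
  E2: re-runs because E10 6->-5; new result 5.
  G4: re-runs because H8 -6->13; D7 -12->5; new result 18.
  C5: re-runs because C1 -6->18; G4 -18->18; new result 18.
  E8: re-runs because C5 -6->18; new result 18.
  H11: re-runs because C5 -6->18; new result 13.
  G10: re-runs because C5 -6->18; H11 -11->13; new result 18.
  D2: re-runs because C5 -6->18; G10 -6->18; new result 18.
  F3: re-runs because H11 -11->13; D2 -6->18; new result 234.
  E6: re-runs because D2 -6->18; F3 66->234; new result 18.
  H5: re-runs because E6 -6->18; F3 66->234; new result 234.
  F4: re-runs because H5 66->234; E8 5->18; new result 4212.
  C2: re-runs because H8 -6->13; F4 330->4212; new result 13.
  C11: re-runs because C2 -6->13; C12 18->-5; new result 13.
  H1: re-runs because C1 -6->18; C11 18->13; new result 18 (unchanged).
  A5: re-runs because E2 6->5; new result 18 (unchanged).
  E4: re-examined; everything it read last time is the same (A5 unchanged, H1 unchanged) — cache 18 kept, no run.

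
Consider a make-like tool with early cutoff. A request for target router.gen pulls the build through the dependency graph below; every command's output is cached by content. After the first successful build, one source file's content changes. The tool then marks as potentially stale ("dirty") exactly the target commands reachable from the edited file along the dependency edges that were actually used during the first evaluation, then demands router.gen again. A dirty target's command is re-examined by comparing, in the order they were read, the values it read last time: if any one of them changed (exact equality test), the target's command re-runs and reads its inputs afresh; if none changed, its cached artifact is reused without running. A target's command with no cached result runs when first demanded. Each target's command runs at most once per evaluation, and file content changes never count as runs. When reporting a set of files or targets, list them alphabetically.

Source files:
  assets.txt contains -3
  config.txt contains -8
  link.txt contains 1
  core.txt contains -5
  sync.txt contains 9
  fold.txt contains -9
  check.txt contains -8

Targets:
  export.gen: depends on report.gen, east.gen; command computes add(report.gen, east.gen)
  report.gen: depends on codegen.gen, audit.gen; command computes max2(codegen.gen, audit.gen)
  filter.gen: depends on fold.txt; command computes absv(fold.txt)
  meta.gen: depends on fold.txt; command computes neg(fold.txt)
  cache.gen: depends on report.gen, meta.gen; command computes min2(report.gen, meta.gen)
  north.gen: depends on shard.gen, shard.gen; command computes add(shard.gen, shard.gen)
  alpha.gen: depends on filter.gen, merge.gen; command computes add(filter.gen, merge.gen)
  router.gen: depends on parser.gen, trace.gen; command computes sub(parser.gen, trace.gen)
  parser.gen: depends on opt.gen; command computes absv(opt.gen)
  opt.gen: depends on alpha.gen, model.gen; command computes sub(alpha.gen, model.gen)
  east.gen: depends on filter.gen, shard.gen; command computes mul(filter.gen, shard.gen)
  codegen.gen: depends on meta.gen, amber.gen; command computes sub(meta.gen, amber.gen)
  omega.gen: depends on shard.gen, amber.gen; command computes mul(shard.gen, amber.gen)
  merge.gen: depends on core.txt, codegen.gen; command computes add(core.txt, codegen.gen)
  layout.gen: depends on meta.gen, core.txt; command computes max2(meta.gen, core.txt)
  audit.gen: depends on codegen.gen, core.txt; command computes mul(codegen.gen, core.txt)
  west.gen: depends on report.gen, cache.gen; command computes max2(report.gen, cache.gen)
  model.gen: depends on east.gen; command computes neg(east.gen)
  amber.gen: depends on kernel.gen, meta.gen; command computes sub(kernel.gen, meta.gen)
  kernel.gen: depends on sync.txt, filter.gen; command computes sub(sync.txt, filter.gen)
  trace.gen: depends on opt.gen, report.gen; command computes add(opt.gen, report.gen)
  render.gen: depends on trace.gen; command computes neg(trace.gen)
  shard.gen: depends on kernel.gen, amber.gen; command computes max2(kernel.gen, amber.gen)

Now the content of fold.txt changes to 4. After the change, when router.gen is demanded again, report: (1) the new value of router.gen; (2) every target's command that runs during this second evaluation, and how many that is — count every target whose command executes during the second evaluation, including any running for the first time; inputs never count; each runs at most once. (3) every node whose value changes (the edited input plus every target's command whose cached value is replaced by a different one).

First demand of the output computes:
  filter.gen = absv(-9) = 9
  kernel.gen = sub(9, 9) = 0
  meta.gen = neg(-9) = 9
  amber.gen = sub(0, 9) = -9
  codegen.gen = sub(9, -9) = 18
  audit.gen = mul(18, -5) = -90
  merge.gen = add(-5, 18) = 13
  alpha.gen = add(9, 13) = 22
  report.gen = max2(18, -90) = 18
  shard.gen = max2(0, -9) = 0
  east.gen = mul(9, 0) = 0
  model.gen = neg(0) = 0
  opt.gen = sub(22, 0) = 22
  parser.gen = absv(22) = 22
  trace.gen = add(22, 18) = 40
  router.gen = sub(22, 40) = -18

After the edit, cleaning proceeds:
  filter.gen: a read changed (fold.txt -9->4) — executes, giving 4.
  kernel.gen: a read changed (filter.gen 9->4) — executes, giving 5.
  meta.gen: a read changed (fold.txt -9->4) — executes, giving -4.
  amber.gen: a read changed (kernel.gen 0->5; meta.gen 9->-4) — executes, giving 9.
  codegen.gen: a read changed (meta.gen 9->-4; amber.gen -9->9) — executes, giving -13.
  audit.gen: a read changed (codegen.gen 18->-13) — executes, giving 65.
  merge.gen: a read changed (codegen.gen 18->-13) — executes, giving -18.
  alpha.gen: a read changed (filter.gen 9->4; merge.gen 13->-18) — executes, giving -14.
  report.gen: a read changed (codegen.gen 18->-13; audit.gen -90->65) — executes, giving 65.
  shard.gen: a read changed (kernel.gen 0->5; amber.gen -9->9) — executes, giving 9.
  east.gen: a read changed (filter.gen 9->4; shard.gen 0->9) — executes, giving 36.
  model.gen: a read changed (east.gen 0->36) — executes, giving -36.
  opt.gen: a read changed (alpha.gen 22->-14; model.gen 0->-36) — executes, giving 22 — identical to its old value.
  parser.gen: dirty, but its reads are unchanged (opt.gen unchanged); cached 22 stands.
  trace.gen: a read changed (report.gen 18->65) — executes, giving 87.
  router.gen: a read changed (trace.gen 40->87) — executes, giving -65.

Note where the cutoff bites: parser.gen is checked, finds nothing changed, and keeps its cache.

Demanding router.gen again yields -65.
15 target commands run: alpha.gen, amber.gen, audit.gen, codegen.gen, east.gen, filter.gen, kernel.gen, merge.gen, meta.gen, model.gen, opt.gen, report.gen, router.gen, shard.gen, trace.gen.
The nodes whose values change: alpha.gen, amber.gen, audit.gen, codegen.gen, east.gen, filter.gen, fold.txt, kernel.gen, merge.gen, meta.gen, model.gen, report.gen, router.gen, shard.gen, trace.gen.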